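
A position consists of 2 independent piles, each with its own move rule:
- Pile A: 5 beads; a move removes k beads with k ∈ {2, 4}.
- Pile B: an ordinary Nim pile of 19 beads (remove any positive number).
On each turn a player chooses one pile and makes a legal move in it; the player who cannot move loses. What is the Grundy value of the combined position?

For pile A, compute g(0), g(1), … with moves {2, 4}:
g(0) = mex{} = 0
g(1) = mex{} = 0
g(2) = mex{0} = 1
g(3) = mex{0} = 1
g(4) = mex{0,1} = 2
g(5) = mex{0,1} = 2
So g(5) = 2.
Pile B is a plain Nim pile of size 19, so its Grundy value is 19.
The value of a disjunctive sum is the nim-sum of the parts.
Combined value = 2 ⊕ 19 = 17.

17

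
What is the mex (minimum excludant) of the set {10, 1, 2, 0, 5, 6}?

The values 0, 1, 2 are all present; 3 is the first non-negative integer missing from the set.

3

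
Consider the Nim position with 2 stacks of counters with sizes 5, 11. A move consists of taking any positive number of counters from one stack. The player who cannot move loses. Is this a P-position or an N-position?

Bitwise XOR of the heap sizes:
  0101  (5)
  1011  (11)
  ----
  1110  (14)
The nim-sum is 14 ≠ 0, so this is an N-position: the player to move can win.

N-position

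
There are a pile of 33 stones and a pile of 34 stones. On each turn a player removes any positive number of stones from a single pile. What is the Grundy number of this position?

3

Nim-sum: 33 ⊕ 34 = 3.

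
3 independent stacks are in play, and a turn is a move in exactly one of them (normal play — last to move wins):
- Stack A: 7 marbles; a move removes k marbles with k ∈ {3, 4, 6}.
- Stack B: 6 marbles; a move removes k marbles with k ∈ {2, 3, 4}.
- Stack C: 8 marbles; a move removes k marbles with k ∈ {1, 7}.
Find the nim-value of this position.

2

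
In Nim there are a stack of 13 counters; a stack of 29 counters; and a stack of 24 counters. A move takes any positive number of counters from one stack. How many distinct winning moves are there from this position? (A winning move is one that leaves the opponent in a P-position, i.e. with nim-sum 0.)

Nim-sum: 13 XOR 29 XOR 24 = 8.
The overall nim-sum is X = 8. A stack of size p has a winning move iff p XOR X < p (reduce it to p XOR X).
  13: 13 XOR 8 = 5 < 13 — winning move (to 5).
  29: 29 XOR 8 = 21 < 29 — winning move (to 21).
  24: 24 XOR 8 = 16 < 24 — winning move (to 16).
That gives 3 winning moves.

3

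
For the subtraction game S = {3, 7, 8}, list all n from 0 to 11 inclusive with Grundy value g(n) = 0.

Grundy values for subtraction set {3, 7, 8}:
k:     0  1  2  3  4  5  6  7  8  9 10 11
g(k):  0  0  0  1  1  1  0  2  2  1  3  0
The P-positions (g = 0) in 0..11 are 0, 1, 2, 6, 11.

0, 1, 2, 6, 11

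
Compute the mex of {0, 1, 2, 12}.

3

The values 0, 1, 2 are all present; 3 is the first non-negative integer missing from the set.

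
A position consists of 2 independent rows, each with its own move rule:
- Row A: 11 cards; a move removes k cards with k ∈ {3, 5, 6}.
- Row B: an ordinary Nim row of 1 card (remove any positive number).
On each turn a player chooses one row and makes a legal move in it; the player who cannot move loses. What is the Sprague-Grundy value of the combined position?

For row A, compute g(0), g(1), … with moves {3, 5, 6}:
g(0) = mex{} = 0
g(1) = mex{} = 0
g(2) = mex{} = 0
g(3) = mex{0} = 1
g(4) = mex{0} = 1
g(5) = mex{0} = 1
g(6) = mex{0,1} = 2
g(7) = mex{0,1} = 2
g(8) = mex{0,1} = 2
g(9) = mex{1,2} = 0
g(10) = mex{1,2} = 0
g(11) = mex{1,2} = 0
So g(11) = 0.
Row B is a plain Nim row of size 1, so its Grundy value is 1.
The value of a disjunctive sum is the nim-sum of the parts.
Combined value = 0 XOR 1 = 1.

1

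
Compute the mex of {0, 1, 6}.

The values 0, 1 are all present; 2 is the first non-negative integer missing from the set.

2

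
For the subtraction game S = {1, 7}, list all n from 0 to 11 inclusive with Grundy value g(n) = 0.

Compute g(0), g(1), … for moves {1, 7}:
k:     0  1  2  3  4  5  6  7  8  9 10 11
g(k):  0  1  0  1  0  1  0  1  0  1  0  1
The P-positions (g = 0) in 0..11 are 0, 2, 4, 6, 8, 10.

0, 2, 4, 6, 8, 10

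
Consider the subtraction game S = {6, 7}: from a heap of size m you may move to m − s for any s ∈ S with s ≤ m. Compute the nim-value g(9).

1

Grundy values for subtraction set {6, 7}:
k:     0  1  2  3  4  5  6  7  8  9
g(k):  0  0  0  0  0  0  1  1  1  1
So g(9) = 1.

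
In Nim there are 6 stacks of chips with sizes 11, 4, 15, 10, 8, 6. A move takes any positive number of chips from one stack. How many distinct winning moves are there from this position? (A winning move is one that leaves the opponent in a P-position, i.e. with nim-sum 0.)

In binary:
  1011  (11)
  0100  (4)
  1111  (15)
  1010  (10)
  1000  (8)
  0110  (6)
  ----
  0100  (4)
The overall nim-sum is X = 4. A stack of size p has a winning move iff p XOR X < p (reduce it to p XOR X).
  11: 11 XOR 4 = 15 ≥ 11 — no move.
  4: 4 XOR 4 = 0 < 4 — winning move (to 0).
  15: 15 XOR 4 = 11 < 15 — winning move (to 11).
  10: 10 XOR 4 = 14 ≥ 10 — no move.
  8: 8 XOR 4 = 12 ≥ 8 — no move.
  6: 6 XOR 4 = 2 < 6 — winning move (to 2).
That gives 3 winning moves.

3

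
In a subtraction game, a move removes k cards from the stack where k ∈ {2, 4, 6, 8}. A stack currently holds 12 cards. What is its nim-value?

1

Grundy values for subtraction set {2, 4, 6, 8}:
g(0) = mex{} = 0
g(1) = mex{} = 0
g(2) = mex{0} = 1
g(3) = mex{0} = 1
g(4) = mex{0,1} = 2
g(5) = mex{0,1} = 2
g(6) = mex{0,1,2} = 3
g(7) = mex{0,1,2} = 3
g(8) = mex{0,1,2,3} = 4
g(9) = mex{0,1,2,3} = 4
g(10) = mex{1,2,3,4} = 0
g(11) = mex{1,2,3,4} = 0
g(12) = mex{0,2,3,4} = 1
So g(12) = 1.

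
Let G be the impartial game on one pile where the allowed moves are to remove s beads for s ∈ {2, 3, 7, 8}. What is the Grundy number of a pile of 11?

Compute g(0), g(1), … for moves {2, 3, 7, 8}:
g(0) = mex{} = 0
g(1) = mex{} = 0
g(2) = mex{0} = 1
g(3) = mex{0} = 1
g(4) = mex{0,1} = 2
g(5) = mex{1} = 0
g(6) = mex{1,2} = 0
g(7) = mex{0,2} = 1
g(8) = mex{0} = 1
g(9) = mex{0,1} = 2
g(10) = mex{1} = 0
g(11) = mex{1,2} = 0
So g(11) = 0.

0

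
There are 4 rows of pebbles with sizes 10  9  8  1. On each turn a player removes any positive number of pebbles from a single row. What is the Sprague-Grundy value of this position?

Compute the nim-sum pairwise:
10 XOR 9 = 3
3 XOR 8 = 11
11 XOR 1 = 10

10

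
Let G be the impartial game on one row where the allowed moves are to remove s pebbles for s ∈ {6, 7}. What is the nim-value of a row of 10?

Build the Grundy sequence with g(k) = mex{g(k−s) : s ∈ {6, 7}, s ≤ k}:
g(0) = mex{} = 0
g(1) = mex{} = 0
g(2) = mex{} = 0
g(3) = mex{} = 0
g(4) = mex{} = 0
g(5) = mex{} = 0
g(6) = mex{0} = 1
g(7) = mex{0} = 1
g(8) = mex{0} = 1
g(9) = mex{0} = 1
g(10) = mex{0} = 1
So g(10) = 1.

1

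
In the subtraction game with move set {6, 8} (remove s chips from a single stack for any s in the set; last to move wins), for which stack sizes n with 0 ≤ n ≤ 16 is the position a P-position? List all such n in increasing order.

0, 1, 2, 3, 4, 5, 14, 15, 16

Build the Grundy sequence with g(k) = mex{g(k−s) : s ∈ {6, 8}, s ≤ k}:
k:     0  1  2  3  4  5  6  7  8  9 10 11 12 13 14 15 16
g(k):  0  0  0  0  0  0  1  1  1  1  1  1  2  2  0  0  0
The P-positions (g = 0) in 0..16 are 0, 1, 2, 3, 4, 5, 14, 15, 16.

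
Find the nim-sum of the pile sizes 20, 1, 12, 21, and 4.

8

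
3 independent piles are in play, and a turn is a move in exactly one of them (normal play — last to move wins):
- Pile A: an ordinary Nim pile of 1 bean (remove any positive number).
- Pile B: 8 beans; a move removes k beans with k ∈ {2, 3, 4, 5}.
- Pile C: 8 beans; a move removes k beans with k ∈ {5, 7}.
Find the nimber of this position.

0

Pile A is a plain Nim pile of size 1, so its Grundy value is 1.
For pile B, compute g(0), g(1), … with moves {2, 3, 4, 5}:
g(0) = mex{} = 0
g(1) = mex{} = 0
g(2) = mex{0} = 1
g(3) = mex{0} = 1
g(4) = mex{0,1} = 2
g(5) = mex{0,1} = 2
g(6) = mex{0,1,2} = 3
g(7) = mex{1,2} = 0
g(8) = mex{1,2,3} = 0
So g(8) = 0.
Build the Grundy sequence for pile C with g(k) = mex{g(k−s) : s ∈ {5, 7}, s ≤ k}:
k:     0  1  2  3  4  5  6  7  8
g(k):  0  0  0  0  0  1  1  1  1
So g(8) = 1.
By the Sprague-Grundy theorem, the Grundy value of a sum of independent games is the XOR of the component values.
Combined value = 1 XOR 0 XOR 1 = 0.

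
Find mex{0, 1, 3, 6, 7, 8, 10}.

2

The values 0, 1 are all present; 2 is the first non-negative integer missing from the set.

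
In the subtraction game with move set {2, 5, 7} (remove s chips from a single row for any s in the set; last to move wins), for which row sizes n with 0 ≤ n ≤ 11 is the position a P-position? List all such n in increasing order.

0, 1, 4, 10

Grundy values for subtraction set {2, 5, 7}:
g(0) = mex{} = 0
g(1) = mex{} = 0
g(2) = mex{0} = 1
g(3) = mex{0} = 1
g(4) = mex{1} = 0
g(5) = mex{0,1} = 2
g(6) = mex{0} = 1
g(7) = mex{0,1,2} = 3
g(8) = mex{0,1} = 2
g(9) = mex{0,1,3} = 2
g(10) = mex{1,2} = 0
g(11) = mex{0,1,2} = 3
The P-positions (g = 0) in 0..11 are 0, 1, 4, 10.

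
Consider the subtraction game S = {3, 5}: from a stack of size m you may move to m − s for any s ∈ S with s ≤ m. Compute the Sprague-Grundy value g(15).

Build the Grundy sequence with g(k) = mex{g(k−s) : s ∈ {3, 5}, s ≤ k}:
k:     0  1  2  3  4  5  6  7  8  9 10 11 12 13 14 15
g(k):  0  0  0  1  1  1  2  2  0  0  0  1  1  1  2  2
So g(15) = 2.

2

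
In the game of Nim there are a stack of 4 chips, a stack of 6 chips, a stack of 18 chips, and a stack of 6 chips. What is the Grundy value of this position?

22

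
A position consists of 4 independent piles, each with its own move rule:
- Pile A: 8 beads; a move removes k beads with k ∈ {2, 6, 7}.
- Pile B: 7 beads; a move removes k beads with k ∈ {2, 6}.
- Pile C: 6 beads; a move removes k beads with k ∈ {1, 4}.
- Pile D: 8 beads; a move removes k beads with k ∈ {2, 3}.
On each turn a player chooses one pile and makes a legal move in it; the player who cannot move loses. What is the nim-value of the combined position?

3

For pile A, compute g(0), g(1), … with moves {2, 6, 7}:
k:     0  1  2  3  4  5  6  7  8
g(k):  0  0  1  1  0  0  1  1  2
So g(8) = 2.
Grundy values for pile B (subtraction set {2, 6}):
k:     0  1  2  3  4  5  6  7
g(k):  0  0  1  1  0  0  1  1
So g(7) = 1.
Build the Grundy sequence for pile C with g(k) = mex{g(k−s) : s ∈ {1, 4}, s ≤ k}:
k:     0  1  2  3  4  5  6
g(k):  0  1  0  1  2  0  1
So g(6) = 1.
For pile D, compute g(0), g(1), … with moves {2, 3}:
g(0) = mex{} = 0
g(1) = mex{} = 0
g(2) = mex{0} = 1
g(3) = mex{0} = 1
g(4) = mex{0,1} = 2
g(5) = mex{1} = 0
g(6) = mex{1,2} = 0
g(7) = mex{0,2} = 1
g(8) = mex{0} = 1
So g(8) = 1.
By the Sprague-Grundy theorem, the Grundy value of a sum of independent games is the XOR of the component values.
Combined value = 2 ⊕ 1 ⊕ 1 ⊕ 1 = 3.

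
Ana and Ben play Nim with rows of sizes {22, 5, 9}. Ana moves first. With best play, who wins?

Ana wins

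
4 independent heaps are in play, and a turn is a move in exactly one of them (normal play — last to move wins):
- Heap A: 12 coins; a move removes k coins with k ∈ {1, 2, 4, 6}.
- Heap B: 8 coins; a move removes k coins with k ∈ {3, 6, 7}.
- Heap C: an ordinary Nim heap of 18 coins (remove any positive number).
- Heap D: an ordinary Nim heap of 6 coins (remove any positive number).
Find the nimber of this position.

Build the Grundy sequence for heap A with g(k) = mex{g(k−s) : s ∈ {1, 2, 4, 6}, s ≤ k}:
k:     0  1  2  3  4  5  6  7  8  9 10 11 12
g(k):  0  1  2  0  1  2  3  4  0  1  2  0  1
So g(12) = 1.
Grundy values for heap B (subtraction set {3, 6, 7}):
g(0) = mex{} = 0
g(1) = mex{} = 0
g(2) = mex{} = 0
g(3) = mex{0} = 1
g(4) = mex{0} = 1
g(5) = mex{0} = 1
g(6) = mex{0,1} = 2
g(7) = mex{0,1} = 2
g(8) = mex{0,1} = 2
So g(8) = 2.
Heap C is a plain Nim heap of size 18, so its Grundy value is 18.
Heap D is a plain Nim heap of size 6, so its Grundy value is 6.
The value of a disjunctive sum is the nim-sum of the parts.
Combined value = 1 XOR 2 XOR 18 XOR 6 = 23.

23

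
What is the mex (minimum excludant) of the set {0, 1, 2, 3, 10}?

The values 0, 1, 2, 3 are all present; 4 is the first non-negative integer missing from the set.

4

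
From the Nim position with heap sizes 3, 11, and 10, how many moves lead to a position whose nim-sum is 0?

3

Nim-sum: 3 ⊕ 11 ⊕ 10 = 2.
The overall nim-sum is X = 2. A heap of size p has a winning move iff p XOR X < p (reduce it to p XOR X).
  3: 3 XOR 2 = 1 < 3 — winning move (to 1).
  11: 11 XOR 2 = 9 < 11 — winning move (to 9).
  10: 10 XOR 2 = 8 < 10 — winning move (to 8).
That gives 3 winning moves.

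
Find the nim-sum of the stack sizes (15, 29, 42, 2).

58

Nim-sum: 15 XOR 29 XOR 42 XOR 2 = 58.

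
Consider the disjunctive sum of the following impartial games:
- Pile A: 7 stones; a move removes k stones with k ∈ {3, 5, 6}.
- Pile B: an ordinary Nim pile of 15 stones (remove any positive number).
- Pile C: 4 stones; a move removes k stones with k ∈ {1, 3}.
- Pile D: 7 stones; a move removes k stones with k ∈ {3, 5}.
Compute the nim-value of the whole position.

15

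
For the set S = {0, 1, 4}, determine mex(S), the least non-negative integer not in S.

2

The values 0, 1 are all present; 2 is the first non-negative integer missing from the set.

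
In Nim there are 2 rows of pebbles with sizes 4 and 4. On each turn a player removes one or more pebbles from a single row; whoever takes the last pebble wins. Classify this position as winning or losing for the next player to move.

Losing position

Nim-sum: 4 XOR 4 = 0.
The nim-sum is 0, so this is a P-position: the player to move is in a losing position under optimal play.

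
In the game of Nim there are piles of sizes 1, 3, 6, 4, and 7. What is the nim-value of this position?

Compute the nim-sum pairwise:
1 ⊕ 3 = 2
2 ⊕ 6 = 4
4 ⊕ 4 = 0
0 ⊕ 7 = 7

7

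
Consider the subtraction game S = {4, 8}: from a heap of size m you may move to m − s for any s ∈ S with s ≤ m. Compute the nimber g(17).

1

Build the Grundy sequence with g(k) = mex{g(k−s) : s ∈ {4, 8}, s ≤ k}:
k:     0  1  2  3  4  5  6  7  8  9 10 11 12 13 14 15 16 17
g(k):  0  0  0  0  1  1  1  1  2  2  2  2  0  0  0  0  1  1
So g(17) = 1.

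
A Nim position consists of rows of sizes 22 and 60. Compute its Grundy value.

Compute the nim-sum pairwise:
22 ^ 60 = 42

42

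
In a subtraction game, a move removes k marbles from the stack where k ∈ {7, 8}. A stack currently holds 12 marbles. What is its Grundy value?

1

Build the Grundy sequence with g(k) = mex{g(k−s) : s ∈ {7, 8}, s ≤ k}:
g(0) = mex{} = 0
g(1) = mex{} = 0
g(2) = mex{} = 0
g(3) = mex{} = 0
g(4) = mex{} = 0
g(5) = mex{} = 0
g(6) = mex{} = 0
g(7) = mex{0} = 1
g(8) = mex{0} = 1
g(9) = mex{0} = 1
g(10) = mex{0} = 1
g(11) = mex{0} = 1
g(12) = mex{0} = 1
So g(12) = 1.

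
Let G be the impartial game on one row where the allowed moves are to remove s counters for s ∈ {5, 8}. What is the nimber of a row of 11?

Build the Grundy sequence with g(k) = mex{g(k−s) : s ∈ {5, 8}, s ≤ k}:
g(0) = mex{} = 0
g(1) = mex{} = 0
g(2) = mex{} = 0
g(3) = mex{} = 0
g(4) = mex{} = 0
g(5) = mex{0} = 1
g(6) = mex{0} = 1
g(7) = mex{0} = 1
g(8) = mex{0} = 1
g(9) = mex{0} = 1
g(10) = mex{0,1} = 2
g(11) = mex{0,1} = 2
So g(11) = 2.

2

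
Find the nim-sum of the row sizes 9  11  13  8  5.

2

Write each in binary and XOR column by column:
  1001  (9)
  1011  (11)
  1101  (13)
  1000  (8)
  0101  (5)
  ----
  0010  (2)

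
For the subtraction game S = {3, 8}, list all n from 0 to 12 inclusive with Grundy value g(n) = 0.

0, 1, 2, 6, 7, 11, 12

Grundy values for subtraction set {3, 8}:
k:     0  1  2  3  4  5  6  7  8  9 10 11 12
g(k):  0  0  0  1  1  1  0  0  2  1  1  0  0
The P-positions (g = 0) in 0..12 are 0, 1, 2, 6, 7, 11, 12.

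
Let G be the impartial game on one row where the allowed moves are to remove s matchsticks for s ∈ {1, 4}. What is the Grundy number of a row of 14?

2

Build the Grundy sequence with g(k) = mex{g(k−s) : s ∈ {1, 4}, s ≤ k}:
k:     0  1  2  3  4  5  6  7  8  9 10 11 12 13 14
g(k):  0  1  0  1  2  0  1  0  1  2  0  1  0  1  2
So g(14) = 2.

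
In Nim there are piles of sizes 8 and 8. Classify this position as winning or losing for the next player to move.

Write each in binary and XOR column by column:
  1000  (8)
  1000  (8)
  ----
  0000  (0)
The nim-sum is 0, so this is a P-position: the player to move is in a losing position under optimal play.

Losing position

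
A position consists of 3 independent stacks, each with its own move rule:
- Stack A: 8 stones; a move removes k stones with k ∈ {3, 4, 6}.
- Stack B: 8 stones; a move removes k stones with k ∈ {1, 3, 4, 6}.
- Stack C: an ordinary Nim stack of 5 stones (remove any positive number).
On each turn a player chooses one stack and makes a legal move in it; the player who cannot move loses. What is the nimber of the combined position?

6

Grundy values for stack A (subtraction set {3, 4, 6}):
k:     0  1  2  3  4  5  6  7  8
g(k):  0  0  0  1  1  1  2  2  2
So g(8) = 2.
Build the Grundy sequence for stack B with g(k) = mex{g(k−s) : s ∈ {1, 3, 4, 6}, s ≤ k}:
k:     0  1  2  3  4  5  6  7  8
g(k):  0  1  0  1  2  3  2  0  1
So g(8) = 1.
Stack C is a plain Nim stack of size 5, so its Grundy value is 5.
By the Sprague-Grundy theorem, the Grundy value of a sum of independent games is the XOR of the component values.
Combined value = 2 XOR 1 XOR 5 = 6.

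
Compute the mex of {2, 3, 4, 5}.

0 is not in the set, so the mex is 0.

0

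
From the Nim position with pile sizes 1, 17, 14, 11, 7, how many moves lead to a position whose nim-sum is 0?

1

Nim-sum: 1 ⊕ 17 ⊕ 14 ⊕ 11 ⊕ 7 = 18.
The overall nim-sum is X = 18. A pile of size p has a winning move iff p XOR X < p (reduce it to p XOR X).
  1: 1 XOR 18 = 19 ≥ 1 — no move.
  17: 17 XOR 18 = 3 < 17 — winning move (to 3).
  14: 14 XOR 18 = 28 ≥ 14 — no move.
  11: 11 XOR 18 = 25 ≥ 11 — no move.
  7: 7 XOR 18 = 21 ≥ 7 — no move.
That gives 1 winning move.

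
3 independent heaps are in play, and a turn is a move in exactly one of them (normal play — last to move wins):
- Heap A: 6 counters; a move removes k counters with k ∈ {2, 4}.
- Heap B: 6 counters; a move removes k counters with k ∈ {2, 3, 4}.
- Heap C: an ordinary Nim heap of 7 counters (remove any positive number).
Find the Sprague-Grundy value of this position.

Grundy values for heap A (subtraction set {2, 4}):
k:     0  1  2  3  4  5  6
g(k):  0  0  1  1  2  2  0
So g(6) = 0.
For heap B, compute g(0), g(1), … with moves {2, 3, 4}:
k:     0  1  2  3  4  5  6
g(k):  0  0  1  1  2  2  0
So g(6) = 0.
Heap C is a plain Nim heap of size 7, so its Grundy value is 7.
The value of a disjunctive sum is the nim-sum of the parts.
Combined value = 0 XOR 0 XOR 7 = 7.

7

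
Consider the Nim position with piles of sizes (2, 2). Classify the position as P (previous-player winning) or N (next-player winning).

Bitwise XOR of the heap sizes:
  10  (2)
  10  (2)
  --
  00  (0)
The nim-sum is 0, so this is a P-position: the player to move is in a losing position under optimal play.

P-position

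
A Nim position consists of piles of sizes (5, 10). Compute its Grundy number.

15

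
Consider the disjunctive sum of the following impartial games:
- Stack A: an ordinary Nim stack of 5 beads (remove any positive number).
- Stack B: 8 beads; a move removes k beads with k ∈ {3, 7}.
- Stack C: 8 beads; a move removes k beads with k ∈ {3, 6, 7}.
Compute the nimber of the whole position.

5

Stack A is a plain Nim stack of size 5, so its Grundy value is 5.
Grundy values for stack B (subtraction set {3, 7}):
k:     0  1  2  3  4  5  6  7  8
g(k):  0  0  0  1  1  1  0  2  2
So g(8) = 2.
Grundy values for stack C (subtraction set {3, 6, 7}):
g(0) = mex{} = 0
g(1) = mex{} = 0
g(2) = mex{} = 0
g(3) = mex{0} = 1
g(4) = mex{0} = 1
g(5) = mex{0} = 1
g(6) = mex{0,1} = 2
g(7) = mex{0,1} = 2
g(8) = mex{0,1} = 2
So g(8) = 2.
The value of a disjunctive sum is the nim-sum of the parts.
Combined value = 5 ⊕ 2 ⊕ 2 = 5.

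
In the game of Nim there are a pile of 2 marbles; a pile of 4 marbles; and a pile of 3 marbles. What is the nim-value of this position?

Nim-sum: 2 ^ 4 ^ 3 = 5.

5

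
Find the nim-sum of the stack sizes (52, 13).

57

Bitwise XOR of the heap sizes:
  110100  (52)
  001101  (13)
  ------
  111001  (57)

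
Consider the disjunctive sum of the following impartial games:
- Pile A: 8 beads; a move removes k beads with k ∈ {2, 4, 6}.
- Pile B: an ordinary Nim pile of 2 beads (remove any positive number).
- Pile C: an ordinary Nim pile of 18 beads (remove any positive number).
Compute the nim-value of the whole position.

16

Grundy values for pile A (subtraction set {2, 4, 6}):
k:     0  1  2  3  4  5  6  7  8
g(k):  0  0  1  1  2  2  3  3  0
So g(8) = 0.
Pile B is a plain Nim pile of size 2, so its Grundy value is 2.
Pile C is a plain Nim pile of size 18, so its Grundy value is 18.
The value of a disjunctive sum is the nim-sum of the parts.
Combined value = 0 XOR 2 XOR 18 = 16.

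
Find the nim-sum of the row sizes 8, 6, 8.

6

Nim-sum: 8 XOR 6 XOR 8 = 6.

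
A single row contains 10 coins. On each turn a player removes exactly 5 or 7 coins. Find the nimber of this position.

2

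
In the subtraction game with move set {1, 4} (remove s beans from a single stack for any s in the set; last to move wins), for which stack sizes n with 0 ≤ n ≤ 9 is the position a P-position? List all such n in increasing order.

0, 2, 5, 7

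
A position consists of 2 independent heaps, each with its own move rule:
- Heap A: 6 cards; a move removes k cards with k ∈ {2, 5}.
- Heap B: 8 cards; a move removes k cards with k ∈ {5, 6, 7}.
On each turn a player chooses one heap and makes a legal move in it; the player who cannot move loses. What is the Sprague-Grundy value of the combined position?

0

Grundy values for heap A (subtraction set {2, 5}):
g(0) = mex{} = 0
g(1) = mex{} = 0
g(2) = mex{0} = 1
g(3) = mex{0} = 1
g(4) = mex{1} = 0
g(5) = mex{0,1} = 2
g(6) = mex{0} = 1
So g(6) = 1.
For heap B, compute g(0), g(1), … with moves {5, 6, 7}:
g(0) = mex{} = 0
g(1) = mex{} = 0
g(2) = mex{} = 0
g(3) = mex{} = 0
g(4) = mex{} = 0
g(5) = mex{0} = 1
g(6) = mex{0} = 1
g(7) = mex{0} = 1
g(8) = mex{0} = 1
So g(8) = 1.
By the Sprague-Grundy theorem, the Grundy value of a sum of independent games is the XOR of the component values.
Combined value = 1 ⊕ 1 = 0.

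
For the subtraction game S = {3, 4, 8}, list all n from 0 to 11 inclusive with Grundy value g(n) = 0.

0, 1, 2, 7

Compute g(0), g(1), … for moves {3, 4, 8}:
k:     0  1  2  3  4  5  6  7  8  9 10 11
g(k):  0  0  0  1  1  1  2  0  2  3  1  3
The P-positions (g = 0) in 0..11 are 0, 1, 2, 7.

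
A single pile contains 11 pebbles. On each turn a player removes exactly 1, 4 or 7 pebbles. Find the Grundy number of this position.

Build the Grundy sequence with g(k) = mex{g(k−s) : s ∈ {1, 4, 7}, s ≤ k}:
g(0) = mex{} = 0
g(1) = mex{0} = 1
g(2) = mex{1} = 0
g(3) = mex{0} = 1
g(4) = mex{0,1} = 2
g(5) = mex{1,2} = 0
g(6) = mex{0} = 1
g(7) = mex{0,1} = 2
g(8) = mex{1,2} = 0
g(9) = mex{0} = 1
g(10) = mex{1} = 0
g(11) = mex{0,2} = 1
So g(11) = 1.

1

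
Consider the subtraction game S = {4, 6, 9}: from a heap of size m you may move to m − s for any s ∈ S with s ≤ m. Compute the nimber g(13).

0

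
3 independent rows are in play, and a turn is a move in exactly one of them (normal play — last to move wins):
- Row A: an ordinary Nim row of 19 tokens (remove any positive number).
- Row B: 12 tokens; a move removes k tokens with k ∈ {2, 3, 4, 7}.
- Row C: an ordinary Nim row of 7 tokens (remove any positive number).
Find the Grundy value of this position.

20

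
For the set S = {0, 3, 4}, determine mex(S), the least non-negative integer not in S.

0 is in the set but 1 is not, so the mex is 1.

1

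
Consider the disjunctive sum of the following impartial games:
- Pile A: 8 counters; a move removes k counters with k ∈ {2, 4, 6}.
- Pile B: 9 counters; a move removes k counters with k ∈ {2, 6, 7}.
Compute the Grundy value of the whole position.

Grundy values for pile A (subtraction set {2, 4, 6}):
k:     0  1  2  3  4  5  6  7  8
g(k):  0  0  1  1  2  2  3  3  0
So g(8) = 0.
Grundy values for pile B (subtraction set {2, 6, 7}):
g(0) = mex{} = 0
g(1) = mex{} = 0
g(2) = mex{0} = 1
g(3) = mex{0} = 1
g(4) = mex{1} = 0
g(5) = mex{1} = 0
g(6) = mex{0} = 1
g(7) = mex{0} = 1
g(8) = mex{0,1} = 2
g(9) = mex{1} = 0
So g(9) = 0.
The value of a disjunctive sum is the nim-sum of the parts.
Combined value = 0 ⊕ 0 = 0.

0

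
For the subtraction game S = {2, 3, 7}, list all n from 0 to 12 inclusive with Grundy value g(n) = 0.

0, 1, 5, 6, 10, 11

Grundy values for subtraction set {2, 3, 7}:
g(0) = mex{} = 0
g(1) = mex{} = 0
g(2) = mex{0} = 1
g(3) = mex{0} = 1
g(4) = mex{0,1} = 2
g(5) = mex{1} = 0
g(6) = mex{1,2} = 0
g(7) = mex{0,2} = 1
g(8) = mex{0} = 1
g(9) = mex{0,1} = 2
g(10) = mex{1} = 0
g(11) = mex{1,2} = 0
g(12) = mex{0,2} = 1
The P-positions (g = 0) in 0..12 are 0, 1, 5, 6, 10, 11.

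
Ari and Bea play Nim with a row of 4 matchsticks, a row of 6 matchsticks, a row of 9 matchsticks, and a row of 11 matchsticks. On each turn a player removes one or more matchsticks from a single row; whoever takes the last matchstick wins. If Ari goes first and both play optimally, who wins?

Compute the nim-sum pairwise:
4 ^ 6 = 2
2 ^ 9 = 11
11 ^ 11 = 0
The nim-sum is 0, so this is a P-position: the player to move is in a losing position under optimal play; Ari is about to move from it and so loses — Bea wins.

Bea wins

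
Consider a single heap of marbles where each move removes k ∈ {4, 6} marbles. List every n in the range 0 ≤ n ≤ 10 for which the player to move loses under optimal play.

Compute g(0), g(1), … for moves {4, 6}:
k:     0  1  2  3  4  5  6  7  8  9 10
g(k):  0  0  0  0  1  1  1  1  2  2  0
The P-positions (g = 0) in 0..10 are 0, 1, 2, 3, 10.

0, 1, 2, 3, 10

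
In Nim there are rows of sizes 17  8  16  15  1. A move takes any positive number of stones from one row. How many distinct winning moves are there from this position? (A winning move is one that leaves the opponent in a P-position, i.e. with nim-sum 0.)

1

Compute the nim-sum pairwise:
17 ^ 8 = 25
25 ^ 16 = 9
9 ^ 15 = 6
6 ^ 1 = 7
The overall nim-sum is X = 7. A row of size p has a winning move iff p XOR X < p (reduce it to p XOR X).
  17: 17 XOR 7 = 22 ≥ 17 — no move.
  8: 8 XOR 7 = 15 ≥ 8 — no move.
  16: 16 XOR 7 = 23 ≥ 16 — no move.
  15: 15 XOR 7 = 8 < 15 — winning move (to 8).
  1: 1 XOR 7 = 6 ≥ 1 — no move.
That gives 1 winning move.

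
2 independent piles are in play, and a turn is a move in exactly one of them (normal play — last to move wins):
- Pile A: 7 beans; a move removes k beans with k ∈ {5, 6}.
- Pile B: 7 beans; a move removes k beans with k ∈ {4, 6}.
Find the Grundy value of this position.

Build the Grundy sequence for pile A with g(k) = mex{g(k−s) : s ∈ {5, 6}, s ≤ k}:
g(0) = mex{} = 0
g(1) = mex{} = 0
g(2) = mex{} = 0
g(3) = mex{} = 0
g(4) = mex{} = 0
g(5) = mex{0} = 1
g(6) = mex{0} = 1
g(7) = mex{0} = 1
So g(7) = 1.
Grundy values for pile B (subtraction set {4, 6}):
k:     0  1  2  3  4  5  6  7
g(k):  0  0  0  0  1  1  1  1
So g(7) = 1.
The value of a disjunctive sum is the nim-sum of the parts.
Combined value = 1 ⊕ 1 = 0.

0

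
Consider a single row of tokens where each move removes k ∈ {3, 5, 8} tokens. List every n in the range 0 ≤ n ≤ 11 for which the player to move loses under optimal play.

0, 1, 2, 11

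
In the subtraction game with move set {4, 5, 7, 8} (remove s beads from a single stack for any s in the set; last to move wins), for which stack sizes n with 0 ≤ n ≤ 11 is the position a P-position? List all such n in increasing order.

0, 1, 2, 3

Grundy values for subtraction set {4, 5, 7, 8}:
k:     0  1  2  3  4  5  6  7  8  9 10 11
g(k):  0  0  0  0  1  1  1  1  2  2  2  2
The P-positions (g = 0) in 0..11 are 0, 1, 2, 3.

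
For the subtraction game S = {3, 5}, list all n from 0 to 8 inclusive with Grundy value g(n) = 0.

Grundy values for subtraction set {3, 5}:
k:     0  1  2  3  4  5  6  7  8
g(k):  0  0  0  1  1  1  2  2  0
The P-positions (g = 0) in 0..8 are 0, 1, 2, 8.

0, 1, 2, 8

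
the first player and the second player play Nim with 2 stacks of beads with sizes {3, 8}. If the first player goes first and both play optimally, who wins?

the first player wins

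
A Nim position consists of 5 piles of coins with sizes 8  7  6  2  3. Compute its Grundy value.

Compute the nim-sum pairwise:
8 ⊕ 7 = 15
15 ⊕ 6 = 9
9 ⊕ 2 = 11
11 ⊕ 3 = 8

8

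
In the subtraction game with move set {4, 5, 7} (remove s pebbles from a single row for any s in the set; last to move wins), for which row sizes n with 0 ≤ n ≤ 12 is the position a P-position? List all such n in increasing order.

Compute g(0), g(1), … for moves {4, 5, 7}:
g(0) = mex{} = 0
g(1) = mex{} = 0
g(2) = mex{} = 0
g(3) = mex{} = 0
g(4) = mex{0} = 1
g(5) = mex{0} = 1
g(6) = mex{0} = 1
g(7) = mex{0} = 1
g(8) = mex{0,1} = 2
g(9) = mex{0,1} = 2
g(10) = mex{0,1} = 2
g(11) = mex{1} = 0
g(12) = mex{1,2} = 0
The P-positions (g = 0) in 0..12 are 0, 1, 2, 3, 11, 12.

0, 1, 2, 3, 11, 12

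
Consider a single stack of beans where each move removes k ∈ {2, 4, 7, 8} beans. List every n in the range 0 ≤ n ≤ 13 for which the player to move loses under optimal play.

0, 1, 6, 11, 12

Compute g(0), g(1), … for moves {2, 4, 7, 8}:
g(0) = mex{} = 0
g(1) = mex{} = 0
g(2) = mex{0} = 1
g(3) = mex{0} = 1
g(4) = mex{0,1} = 2
g(5) = mex{0,1} = 2
g(6) = mex{1,2} = 0
g(7) = mex{0,1,2} = 3
g(8) = mex{0,2} = 1
g(9) = mex{0,1,2,3} = 4
g(10) = mex{0,1} = 2
g(11) = mex{1,2,3,4} = 0
g(12) = mex{1,2} = 0
g(13) = mex{0,2,4} = 1
The P-positions (g = 0) in 0..13 are 0, 1, 6, 11, 12.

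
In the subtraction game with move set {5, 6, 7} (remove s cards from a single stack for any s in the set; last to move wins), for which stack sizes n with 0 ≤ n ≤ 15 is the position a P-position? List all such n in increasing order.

0, 1, 2, 3, 4, 12, 13, 14, 15

Build the Grundy sequence with g(k) = mex{g(k−s) : s ∈ {5, 6, 7}, s ≤ k}:
k:     0  1  2  3  4  5  6  7  8  9 10 11 12 13 14 15
g(k):  0  0  0  0  0  1  1  1  1  1  2  2  0  0  0  0
The P-positions (g = 0) in 0..15 are 0, 1, 2, 3, 4, 12, 13, 14, 15.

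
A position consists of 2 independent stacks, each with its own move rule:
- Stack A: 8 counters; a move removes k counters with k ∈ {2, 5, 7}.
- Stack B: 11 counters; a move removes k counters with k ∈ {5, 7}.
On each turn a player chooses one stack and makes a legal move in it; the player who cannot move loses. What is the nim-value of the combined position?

For stack A, compute g(0), g(1), … with moves {2, 5, 7}:
k:     0  1  2  3  4  5  6  7  8
g(k):  0  0  1  1  0  2  1  3  2
So g(8) = 2.
Grundy values for stack B (subtraction set {5, 7}):
k:     0  1  2  3  4  5  6  7  8  9 10 11
g(k):  0  0  0  0  0  1  1  1  1  1  2  2
So g(11) = 2.
The value of a disjunctive sum is the nim-sum of the parts.
Combined value = 2 XOR 2 = 0.

0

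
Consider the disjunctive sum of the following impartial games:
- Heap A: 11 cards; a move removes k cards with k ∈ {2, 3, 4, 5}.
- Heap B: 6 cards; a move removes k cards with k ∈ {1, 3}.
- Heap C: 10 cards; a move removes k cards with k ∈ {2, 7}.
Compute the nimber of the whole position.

For heap A, compute g(0), g(1), … with moves {2, 3, 4, 5}:
g(0) = mex{} = 0
g(1) = mex{} = 0
g(2) = mex{0} = 1
g(3) = mex{0} = 1
g(4) = mex{0,1} = 2
g(5) = mex{0,1} = 2
g(6) = mex{0,1,2} = 3
g(7) = mex{1,2} = 0
g(8) = mex{1,2,3} = 0
g(9) = mex{0,2,3} = 1
g(10) = mex{0,2,3} = 1
g(11) = mex{0,1,3} = 2
So g(11) = 2.
Grundy values for heap B (subtraction set {1, 3}):
g(0) = mex{} = 0
g(1) = mex{0} = 1
g(2) = mex{1} = 0
g(3) = mex{0} = 1
g(4) = mex{1} = 0
g(5) = mex{0} = 1
g(6) = mex{1} = 0
So g(6) = 0.
For heap C, compute g(0), g(1), … with moves {2, 7}:
k:     0  1  2  3  4  5  6  7  8  9 10
g(k):  0  0  1  1  0  0  1  1  2  0  0
So g(10) = 0.
By the Sprague-Grundy theorem, the Grundy value of a sum of independent games is the XOR of the component values.
Combined value = 2 XOR 0 XOR 0 = 2.

2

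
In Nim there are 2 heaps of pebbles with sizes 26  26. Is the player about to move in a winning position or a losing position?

Losing position

Compute the nim-sum pairwise:
26 ^ 26 = 0
The nim-sum is 0, so this is a P-position: the player to move is in a losing position under optimal play.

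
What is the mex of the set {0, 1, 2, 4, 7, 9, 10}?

The values 0, 1, 2 are all present; 3 is the first non-negative integer missing from the set.

3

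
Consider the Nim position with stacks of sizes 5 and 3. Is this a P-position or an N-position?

N-position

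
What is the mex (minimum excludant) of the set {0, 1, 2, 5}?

The values 0, 1, 2 are all present; 3 is the first non-negative integer missing from the set.

3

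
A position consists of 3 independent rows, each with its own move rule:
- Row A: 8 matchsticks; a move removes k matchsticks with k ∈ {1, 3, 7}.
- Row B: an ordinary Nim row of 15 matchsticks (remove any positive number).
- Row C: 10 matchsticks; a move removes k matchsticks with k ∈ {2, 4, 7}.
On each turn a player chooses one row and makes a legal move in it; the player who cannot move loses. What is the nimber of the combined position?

13

Build the Grundy sequence for row A with g(k) = mex{g(k−s) : s ∈ {1, 3, 7}, s ≤ k}:
g(0) = mex{} = 0
g(1) = mex{0} = 1
g(2) = mex{1} = 0
g(3) = mex{0} = 1
g(4) = mex{1} = 0
g(5) = mex{0} = 1
g(6) = mex{1} = 0
g(7) = mex{0} = 1
g(8) = mex{1} = 0
So g(8) = 0.
Row B is a plain Nim row of size 15, so its Grundy value is 15.
Grundy values for row C (subtraction set {2, 4, 7}):
g(0) = mex{} = 0
g(1) = mex{} = 0
g(2) = mex{0} = 1
g(3) = mex{0} = 1
g(4) = mex{0,1} = 2
g(5) = mex{0,1} = 2
g(6) = mex{1,2} = 0
g(7) = mex{0,1,2} = 3
g(8) = mex{0,2} = 1
g(9) = mex{1,2,3} = 0
g(10) = mex{0,1} = 2
So g(10) = 2.
By the Sprague-Grundy theorem, the Grundy value of a sum of independent games is the XOR of the component values.
Combined value = 0 XOR 15 XOR 2 = 13.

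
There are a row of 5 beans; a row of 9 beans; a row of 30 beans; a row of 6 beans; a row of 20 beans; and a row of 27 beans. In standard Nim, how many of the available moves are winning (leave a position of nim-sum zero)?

3

Nim-sum: 5 XOR 9 XOR 30 XOR 6 XOR 20 XOR 27 = 27.
The overall nim-sum is X = 27. A row of size p has a winning move iff p XOR X < p (reduce it to p XOR X).
  5: 5 XOR 27 = 30 ≥ 5 — no move.
  9: 9 XOR 27 = 18 ≥ 9 — no move.
  30: 30 XOR 27 = 5 < 30 — winning move (to 5).
  6: 6 XOR 27 = 29 ≥ 6 — no move.
  20: 20 XOR 27 = 15 < 20 — winning move (to 15).
  27: 27 XOR 27 = 0 < 27 — winning move (to 0).
That gives 3 winning moves.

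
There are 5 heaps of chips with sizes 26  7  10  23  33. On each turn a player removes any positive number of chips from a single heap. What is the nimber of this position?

Nim-sum: 26 ^ 7 ^ 10 ^ 23 ^ 33 = 33.

33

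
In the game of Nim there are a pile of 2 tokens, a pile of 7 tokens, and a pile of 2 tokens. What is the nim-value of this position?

7

Write each in binary and XOR column by column:
  010  (2)
  111  (7)
  010  (2)
  ---
  111  (7)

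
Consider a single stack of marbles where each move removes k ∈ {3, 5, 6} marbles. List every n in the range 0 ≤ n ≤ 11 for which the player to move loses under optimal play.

Compute g(0), g(1), … for moves {3, 5, 6}:
g(0) = mex{} = 0
g(1) = mex{} = 0
g(2) = mex{} = 0
g(3) = mex{0} = 1
g(4) = mex{0} = 1
g(5) = mex{0} = 1
g(6) = mex{0,1} = 2
g(7) = mex{0,1} = 2
g(8) = mex{0,1} = 2
g(9) = mex{1,2} = 0
g(10) = mex{1,2} = 0
g(11) = mex{1,2} = 0
The P-positions (g = 0) in 0..11 are 0, 1, 2, 9, 10, 11.

0, 1, 2, 9, 10, 11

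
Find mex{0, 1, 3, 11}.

The values 0, 1 are all present; 2 is the first non-negative integer missing from the set.

2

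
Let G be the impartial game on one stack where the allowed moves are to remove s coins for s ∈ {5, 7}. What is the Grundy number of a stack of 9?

Compute g(0), g(1), … for moves {5, 7}:
g(0) = mex{} = 0
g(1) = mex{} = 0
g(2) = mex{} = 0
g(3) = mex{} = 0
g(4) = mex{} = 0
g(5) = mex{0} = 1
g(6) = mex{0} = 1
g(7) = mex{0} = 1
g(8) = mex{0} = 1
g(9) = mex{0} = 1
So g(9) = 1.

1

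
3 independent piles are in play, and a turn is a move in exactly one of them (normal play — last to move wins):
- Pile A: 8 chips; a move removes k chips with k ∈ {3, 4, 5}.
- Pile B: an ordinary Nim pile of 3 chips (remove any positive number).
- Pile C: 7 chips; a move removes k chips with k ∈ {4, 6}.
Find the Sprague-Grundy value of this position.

Build the Grundy sequence for pile A with g(k) = mex{g(k−s) : s ∈ {3, 4, 5}, s ≤ k}:
k:     0  1  2  3  4  5  6  7  8
g(k):  0  0  0  1  1  1  2  2  0
So g(8) = 0.
Pile B is a plain Nim pile of size 3, so its Grundy value is 3.
Grundy values for pile C (subtraction set {4, 6}):
g(0) = mex{} = 0
g(1) = mex{} = 0
g(2) = mex{} = 0
g(3) = mex{} = 0
g(4) = mex{0} = 1
g(5) = mex{0} = 1
g(6) = mex{0} = 1
g(7) = mex{0} = 1
So g(7) = 1.
By the Sprague-Grundy theorem, the Grundy value of a sum of independent games is the XOR of the component values.
Combined value = 0 ⊕ 3 ⊕ 1 = 2.

2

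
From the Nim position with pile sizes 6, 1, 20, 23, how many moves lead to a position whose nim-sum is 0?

3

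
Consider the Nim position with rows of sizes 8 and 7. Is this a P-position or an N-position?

Compute the nim-sum pairwise:
8 ⊕ 7 = 15
The nim-sum is 15 ≠ 0, so this is an N-position: the player to move can win.

N-position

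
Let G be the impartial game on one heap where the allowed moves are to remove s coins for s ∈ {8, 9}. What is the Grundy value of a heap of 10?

1

Compute g(0), g(1), … for moves {8, 9}:
g(0) = mex{} = 0
g(1) = mex{} = 0
g(2) = mex{} = 0
g(3) = mex{} = 0
g(4) = mex{} = 0
g(5) = mex{} = 0
g(6) = mex{} = 0
g(7) = mex{} = 0
g(8) = mex{0} = 1
g(9) = mex{0} = 1
g(10) = mex{0} = 1
So g(10) = 1.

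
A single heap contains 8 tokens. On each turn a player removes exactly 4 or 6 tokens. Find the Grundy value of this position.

2

Compute g(0), g(1), … for moves {4, 6}:
k:     0  1  2  3  4  5  6  7  8
g(k):  0  0  0  0  1  1  1  1  2
So g(8) = 2.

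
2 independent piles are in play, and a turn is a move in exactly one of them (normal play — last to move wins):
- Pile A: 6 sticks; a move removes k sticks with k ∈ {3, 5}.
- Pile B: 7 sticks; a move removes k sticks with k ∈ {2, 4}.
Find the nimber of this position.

2

Grundy values for pile A (subtraction set {3, 5}):
g(0) = mex{} = 0
g(1) = mex{} = 0
g(2) = mex{} = 0
g(3) = mex{0} = 1
g(4) = mex{0} = 1
g(5) = mex{0} = 1
g(6) = mex{0,1} = 2
So g(6) = 2.
Build the Grundy sequence for pile B with g(k) = mex{g(k−s) : s ∈ {2, 4}, s ≤ k}:
k:     0  1  2  3  4  5  6  7
g(k):  0  0  1  1  2  2  0  0
So g(7) = 0.
The value of a disjunctive sum is the nim-sum of the parts.
Combined value = 2 XOR 0 = 2.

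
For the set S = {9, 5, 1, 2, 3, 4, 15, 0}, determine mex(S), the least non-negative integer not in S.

6

The values 0, 1, 2, 3, 4, 5 are all present; 6 is the first non-negative integer missing from the set.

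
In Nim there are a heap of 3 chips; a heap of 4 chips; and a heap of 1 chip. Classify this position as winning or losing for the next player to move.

Compute the nim-sum pairwise:
3 ⊕ 4 = 7
7 ⊕ 1 = 6
The nim-sum is 6 ≠ 0, so this is an N-position: the player to move can win.

Winning position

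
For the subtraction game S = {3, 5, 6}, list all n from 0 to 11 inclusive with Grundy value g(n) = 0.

Compute g(0), g(1), … for moves {3, 5, 6}:
k:     0  1  2  3  4  5  6  7  8  9 10 11
g(k):  0  0  0  1  1  1  2  2  2  0  0  0
The P-positions (g = 0) in 0..11 are 0, 1, 2, 9, 10, 11.

0, 1, 2, 9, 10, 11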